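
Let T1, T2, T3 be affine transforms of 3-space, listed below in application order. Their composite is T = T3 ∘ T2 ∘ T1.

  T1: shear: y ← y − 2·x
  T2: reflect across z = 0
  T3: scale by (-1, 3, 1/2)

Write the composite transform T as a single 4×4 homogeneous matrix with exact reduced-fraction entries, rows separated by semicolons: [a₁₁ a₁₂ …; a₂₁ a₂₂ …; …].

T = [-1 0 0 0; -6 3 0 0; 0 0 -1/2 0; 0 0 0 1]

T1 = [1 0 0 0; -2 1 0 0; 0 0 1 0; 0 0 0 1]
T2·T1 = [1 0 0 0; -2 1 0 0; 0 0 -1 0; 0 0 0 1]
T3·…·T1 = [-1 0 0 0; -6 3 0 0; 0 0 -1/2 0; 0 0 0 1]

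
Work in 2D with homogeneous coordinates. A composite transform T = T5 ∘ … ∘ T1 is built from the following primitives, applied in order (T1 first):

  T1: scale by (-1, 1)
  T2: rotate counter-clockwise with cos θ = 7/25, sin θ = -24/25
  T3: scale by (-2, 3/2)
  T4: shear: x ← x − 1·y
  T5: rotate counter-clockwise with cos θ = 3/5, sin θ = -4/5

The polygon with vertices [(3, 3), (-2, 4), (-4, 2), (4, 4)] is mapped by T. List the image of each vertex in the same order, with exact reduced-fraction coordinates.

image vertices: (-333/250, 2769/250), (-138/25, 134/25), (-579/125, -253/125), (-222/125, 1846/125)

T1 scale by (-1, 1): (3, 3) → (-3, 3); (-2, 4) → (2, 4); (-4, 2) → (4, 2); (4, 4) → (-4, 4)
T2 rotate counter-clockwise with cos θ = 7/25, sin θ = -24/25: (-3, 3) → (51/25, 93/25); (2, 4) → (22/5, -4/5); (4, 2) → (76/25, -82/25); (-4, 4) → (68/25, 124/25)
T3 scale by (-2, 3/2): (51/25, 93/25) → (-102/25, 279/50); (22/5, -4/5) → (-44/5, -6/5); (76/25, -82/25) → (-152/25, -123/25); (68/25, 124/25) → (-136/25, 186/25)
T4 shear: x ← x − 1·y: (-102/25, 279/50) → (-483/50, 279/50); (-44/5, -6/5) → (-38/5, -6/5); (-152/25, -123/25) → (-29/25, -123/25); (-136/25, 186/25) → (-322/25, 186/25)
T5 rotate counter-clockwise with cos θ = 3/5, sin θ = -4/5: (-483/50, 279/50) → (-333/250, 2769/250); (-38/5, -6/5) → (-138/25, 134/25); (-29/25, -123/25) → (-579/125, -253/125); (-322/25, 186/25) → (-222/125, 1846/125)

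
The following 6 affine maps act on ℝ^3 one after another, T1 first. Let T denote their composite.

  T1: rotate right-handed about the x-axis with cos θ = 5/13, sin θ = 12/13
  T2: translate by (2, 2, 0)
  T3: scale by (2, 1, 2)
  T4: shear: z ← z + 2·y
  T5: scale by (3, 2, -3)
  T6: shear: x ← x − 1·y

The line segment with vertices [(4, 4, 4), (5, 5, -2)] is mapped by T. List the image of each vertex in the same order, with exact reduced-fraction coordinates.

image vertices: (472/13, -4/13, -396/13), (396/13, 150/13, -750/13)

T1 rotate right-handed about the x-axis with cos θ = 5/13, sin θ = 12/13: (4, 4, 4) → (4, -28/13, 68/13); (5, 5, -2) → (5, 49/13, 50/13)
T2 translate by (2, 2, 0): (4, -28/13, 68/13) → (6, -2/13, 68/13); (5, 49/13, 50/13) → (7, 75/13, 50/13)
T3 scale by (2, 1, 2): (6, -2/13, 68/13) → (12, -2/13, 136/13); (7, 75/13, 50/13) → (14, 75/13, 100/13)
T4 shear: z ← z + 2·y: (12, -2/13, 136/13) → (12, -2/13, 132/13); (14, 75/13, 100/13) → (14, 75/13, 250/13)
T5 scale by (3, 2, -3): (12, -2/13, 132/13) → (36, -4/13, -396/13); (14, 75/13, 250/13) → (42, 150/13, -750/13)
T6 shear: x ← x − 1·y: (36, -4/13, -396/13) → (472/13, -4/13, -396/13); (42, 150/13, -750/13) → (396/13, 150/13, -750/13)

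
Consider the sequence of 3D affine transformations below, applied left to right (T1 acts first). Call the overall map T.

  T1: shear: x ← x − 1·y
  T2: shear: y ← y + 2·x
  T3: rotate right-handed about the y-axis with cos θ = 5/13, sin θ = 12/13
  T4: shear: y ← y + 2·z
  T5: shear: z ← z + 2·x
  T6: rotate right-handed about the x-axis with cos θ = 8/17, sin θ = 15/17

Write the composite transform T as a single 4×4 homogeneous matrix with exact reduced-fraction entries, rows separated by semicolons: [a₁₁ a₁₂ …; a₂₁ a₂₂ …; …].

T = [5/13 -5/13 12/13 0; 46/221 58/221 -355/221 0; 14/221 181/221 382/221 0; 0 0 0 1]

T1 = [1 -1 0 0; 0 1 0 0; 0 0 1 0; 0 0 0 1]
T2·T1 = [1 -1 0 0; 2 -1 0 0; 0 0 1 0; 0 0 0 1]
T3·…·T1 = [5/13 -5/13 12/13 0; 2 -1 0 0; -12/13 12/13 5/13 0; 0 0 0 1]
T4·…·T1 = [5/13 -5/13 12/13 0; 2/13 11/13 10/13 0; -12/13 12/13 5/13 0; 0 0 0 1]
T5·…·T1 = [5/13 -5/13 12/13 0; 2/13 11/13 10/13 0; -2/13 2/13 29/13 0; 0 0 0 1]
T6·…·T1 = [5/13 -5/13 12/13 0; 46/221 58/221 -355/221 0; 14/221 181/221 382/221 0; 0 0 0 1]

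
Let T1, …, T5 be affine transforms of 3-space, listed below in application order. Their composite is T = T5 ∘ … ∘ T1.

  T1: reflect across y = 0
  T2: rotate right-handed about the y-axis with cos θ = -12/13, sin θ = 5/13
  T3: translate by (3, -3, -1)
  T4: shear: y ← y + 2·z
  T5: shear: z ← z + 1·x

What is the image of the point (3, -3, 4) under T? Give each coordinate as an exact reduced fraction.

T(p) = (23/13, -152/13, -53/13)

T1 reflect across y = 0: (3, -3, 4) → (3, 3, 4)
T2 rotate right-handed about the y-axis with cos θ = -12/13, sin θ = 5/13: (3, 3, 4) → (-16/13, 3, -63/13)
T3 translate by (3, -3, -1): (-16/13, 3, -63/13) → (23/13, 0, -76/13)
T4 shear: y ← y + 2·z: (23/13, 0, -76/13) → (23/13, -152/13, -76/13)
T5 shear: z ← z + 1·x: (23/13, -152/13, -76/13) → (23/13, -152/13, -53/13)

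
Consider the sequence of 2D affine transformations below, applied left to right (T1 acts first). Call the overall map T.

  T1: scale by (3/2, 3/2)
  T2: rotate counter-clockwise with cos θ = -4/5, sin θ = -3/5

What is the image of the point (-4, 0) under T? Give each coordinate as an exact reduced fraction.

T1 scale by (3/2, 3/2): (-4, 0) → (-6, 0)
T2 rotate counter-clockwise with cos θ = -4/5, sin θ = -3/5: (-6, 0) → (24/5, 18/5)

T(p) = (24/5, 18/5)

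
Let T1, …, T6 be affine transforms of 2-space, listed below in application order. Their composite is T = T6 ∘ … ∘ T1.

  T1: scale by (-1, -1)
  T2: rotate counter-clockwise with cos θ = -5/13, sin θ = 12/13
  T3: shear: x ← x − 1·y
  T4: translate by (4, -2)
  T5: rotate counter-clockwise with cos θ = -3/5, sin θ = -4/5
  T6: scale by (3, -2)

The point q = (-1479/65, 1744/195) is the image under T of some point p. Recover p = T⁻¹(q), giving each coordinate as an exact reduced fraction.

T1 = [-1 0 0; 0 -1 0; 0 0 1]
T2·T1 = [5/13 12/13 0; -12/13 5/13 0; 0 0 1]
T3·…·T1 = [17/13 7/13 0; -12/13 5/13 0; 0 0 1]
T4·…·T1 = [17/13 7/13 4; -12/13 5/13 -2; 0 0 1]
T5·…·T1 = [-99/65 -1/65 -4; -32/65 -43/65 -2; 0 0 1]
T6·…·T1 = [-297/65 -3/65 -12; 64/65 86/65 4; 0 0 1]
det M = -6; M⁻¹ = [-43/195 -1/130 -34/13; 32/195 99/130 -14/13; 0 0 1]
M⁻¹ · (-1479/65, 1744/195)ᵀ = (7/3, 2)ᵀ

p = (7/3, 2)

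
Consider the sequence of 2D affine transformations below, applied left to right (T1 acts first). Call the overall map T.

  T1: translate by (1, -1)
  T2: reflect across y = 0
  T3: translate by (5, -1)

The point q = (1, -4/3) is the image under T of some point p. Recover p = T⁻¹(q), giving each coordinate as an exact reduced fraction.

T1 = [1 0 1; 0 1 -1; 0 0 1]
T2·T1 = [1 0 1; 0 -1 1; 0 0 1]
T3·…·T1 = [1 0 6; 0 -1 0; 0 0 1]
det M = -1; M⁻¹ = [1 0 -6; 0 -1 0; 0 0 1]
M⁻¹ · (1, -4/3)ᵀ = (-5, 4/3)ᵀ

p = (-5, 4/3)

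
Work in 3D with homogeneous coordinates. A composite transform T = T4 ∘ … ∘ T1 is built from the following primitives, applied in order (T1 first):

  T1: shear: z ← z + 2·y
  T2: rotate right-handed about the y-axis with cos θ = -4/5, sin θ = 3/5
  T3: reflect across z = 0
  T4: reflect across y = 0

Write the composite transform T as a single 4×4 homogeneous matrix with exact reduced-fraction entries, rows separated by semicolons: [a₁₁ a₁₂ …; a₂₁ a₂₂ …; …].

T1 = [1 0 0 0; 0 1 0 0; 0 2 1 0; 0 0 0 1]
T2·T1 = [-4/5 6/5 3/5 0; 0 1 0 0; -3/5 -8/5 -4/5 0; 0 0 0 1]
T3·…·T1 = [-4/5 6/5 3/5 0; 0 1 0 0; 3/5 8/5 4/5 0; 0 0 0 1]
T4·…·T1 = [-4/5 6/5 3/5 0; 0 -1 0 0; 3/5 8/5 4/5 0; 0 0 0 1]

T = [-4/5 6/5 3/5 0; 0 -1 0 0; 3/5 8/5 4/5 0; 0 0 0 1]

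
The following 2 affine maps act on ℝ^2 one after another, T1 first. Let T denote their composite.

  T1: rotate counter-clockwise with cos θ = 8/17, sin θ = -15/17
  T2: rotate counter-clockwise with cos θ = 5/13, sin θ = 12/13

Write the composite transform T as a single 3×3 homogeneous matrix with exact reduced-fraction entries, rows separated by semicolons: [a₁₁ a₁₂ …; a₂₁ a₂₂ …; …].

T = [220/221 -21/221 0; 21/221 220/221 0; 0 0 1]

T1 = [8/17 15/17 0; -15/17 8/17 0; 0 0 1]
T2·T1 = [220/221 -21/221 0; 21/221 220/221 0; 0 0 1]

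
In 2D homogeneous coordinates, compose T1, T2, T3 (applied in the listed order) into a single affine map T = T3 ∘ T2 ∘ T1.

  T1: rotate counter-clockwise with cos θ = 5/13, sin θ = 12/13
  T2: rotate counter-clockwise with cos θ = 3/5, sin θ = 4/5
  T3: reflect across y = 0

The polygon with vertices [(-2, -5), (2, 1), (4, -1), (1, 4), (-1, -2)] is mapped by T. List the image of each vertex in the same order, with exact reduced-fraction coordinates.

image vertices: (346/65, -53/65), (-122/65, -79/65), (-76/65, -257/65), (-257/65, 76/65), (29/13, -2/13)

T1 rotate counter-clockwise with cos θ = 5/13, sin θ = 12/13: (-2, -5) → (50/13, -49/13); (2, 1) → (-2/13, 29/13); (4, -1) → (32/13, 43/13); (1, 4) → (-43/13, 32/13); (-1, -2) → (19/13, -22/13)
T2 rotate counter-clockwise with cos θ = 3/5, sin θ = 4/5: (50/13, -49/13) → (346/65, 53/65); (-2/13, 29/13) → (-122/65, 79/65); (32/13, 43/13) → (-76/65, 257/65); (-43/13, 32/13) → (-257/65, -76/65); (19/13, -22/13) → (29/13, 2/13)
T3 reflect across y = 0: (346/65, 53/65) → (346/65, -53/65); (-122/65, 79/65) → (-122/65, -79/65); (-76/65, 257/65) → (-76/65, -257/65); (-257/65, -76/65) → (-257/65, 76/65); (29/13, 2/13) → (29/13, -2/13)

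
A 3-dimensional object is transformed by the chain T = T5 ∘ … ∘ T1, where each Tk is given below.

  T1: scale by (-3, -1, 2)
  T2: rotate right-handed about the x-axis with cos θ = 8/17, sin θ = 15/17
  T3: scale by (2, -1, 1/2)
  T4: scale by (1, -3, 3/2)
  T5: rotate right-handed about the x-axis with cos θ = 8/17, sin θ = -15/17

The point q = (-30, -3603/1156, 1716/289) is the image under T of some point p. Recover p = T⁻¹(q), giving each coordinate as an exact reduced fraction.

p = (5, 1, 1)

T1 = [-3 0 0 0; 0 -1 0 0; 0 0 2 0; 0 0 0 1]
T2·T1 = [-3 0 0 0; 0 -8/17 -30/17 0; 0 -15/17 16/17 0; 0 0 0 1]
T3·…·T1 = [-6 0 0 0; 0 8/17 30/17 0; 0 -15/34 8/17 0; 0 0 0 1]
T4·…·T1 = [-6 0 0 0; 0 -24/17 -90/17 0; 0 -45/68 12/17 0; 0 0 0 1]
T5·…·T1 = [-6 0 0 0; 0 -1443/1156 -540/289 0; 0 270/289 1446/289 0; 0 0 0 1]
det M = 27; M⁻¹ = [-1/6 0 0 0; 0 -964/867 -120/289 0; 0 60/289 481/1734 0; 0 0 0 1]
M⁻¹ · (-30, -3603/1156, 1716/289)ᵀ = (5, 1, 1)ᵀ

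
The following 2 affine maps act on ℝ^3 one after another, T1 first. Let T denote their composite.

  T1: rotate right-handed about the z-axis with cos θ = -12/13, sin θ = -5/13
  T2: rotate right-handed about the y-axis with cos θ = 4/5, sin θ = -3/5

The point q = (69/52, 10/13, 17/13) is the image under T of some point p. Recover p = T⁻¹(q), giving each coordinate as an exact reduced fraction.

p = (-2, 0, 1/4)

T1 = [-12/13 5/13 0 0; -5/13 -12/13 0 0; 0 0 1 0; 0 0 0 1]
T2·T1 = [-48/65 4/13 -3/5 0; -5/13 -12/13 0 0; -36/65 3/13 4/5 0; 0 0 0 1]
det M = 1; M⁻¹ = [-48/65 -5/13 -36/65 0; 4/13 -12/13 3/13 0; -3/5 0 4/5 0; 0 0 0 1]
M⁻¹ · (69/52, 10/13, 17/13)ᵀ = (-2, 0, 1/4)ᵀ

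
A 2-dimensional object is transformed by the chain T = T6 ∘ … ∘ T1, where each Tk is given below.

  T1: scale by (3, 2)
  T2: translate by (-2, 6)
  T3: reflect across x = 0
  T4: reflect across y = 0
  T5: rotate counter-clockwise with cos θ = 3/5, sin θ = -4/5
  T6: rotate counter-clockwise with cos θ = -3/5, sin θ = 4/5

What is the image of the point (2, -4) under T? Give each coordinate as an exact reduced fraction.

T1 scale by (3, 2): (2, -4) → (6, -8)
T2 translate by (-2, 6): (6, -8) → (4, -2)
T3 reflect across x = 0: (4, -2) → (-4, -2)
T4 reflect across y = 0: (-4, -2) → (-4, 2)
T5 rotate counter-clockwise with cos θ = 3/5, sin θ = -4/5: (-4, 2) → (-4/5, 22/5)
T6 rotate counter-clockwise with cos θ = -3/5, sin θ = 4/5: (-4/5, 22/5) → (-76/25, -82/25)

T(p) = (-76/25, -82/25)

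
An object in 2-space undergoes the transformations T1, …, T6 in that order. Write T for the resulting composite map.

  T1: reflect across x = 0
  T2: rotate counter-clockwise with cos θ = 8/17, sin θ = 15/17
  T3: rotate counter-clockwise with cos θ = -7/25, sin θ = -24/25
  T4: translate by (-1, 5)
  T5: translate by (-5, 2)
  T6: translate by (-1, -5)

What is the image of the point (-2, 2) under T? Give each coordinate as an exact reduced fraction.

T(p) = (-1773/425, 864/425)

T1 reflect across x = 0: (-2, 2) → (2, 2)
T2 rotate counter-clockwise with cos θ = 8/17, sin θ = 15/17: (2, 2) → (-14/17, 46/17)
T3 rotate counter-clockwise with cos θ = -7/25, sin θ = -24/25: (-14/17, 46/17) → (1202/425, 14/425)
T4 translate by (-1, 5): (1202/425, 14/425) → (777/425, 2139/425)
T5 translate by (-5, 2): (777/425, 2139/425) → (-1348/425, 2989/425)
T6 translate by (-1, -5): (-1348/425, 2989/425) → (-1773/425, 864/425)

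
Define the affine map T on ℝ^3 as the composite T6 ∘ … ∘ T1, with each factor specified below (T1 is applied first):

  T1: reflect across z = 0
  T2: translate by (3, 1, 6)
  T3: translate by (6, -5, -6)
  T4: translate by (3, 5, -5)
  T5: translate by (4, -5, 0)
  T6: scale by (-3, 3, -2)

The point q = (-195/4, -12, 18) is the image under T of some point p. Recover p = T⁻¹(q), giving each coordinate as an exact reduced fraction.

p = (1/4, 0, 4)

T1 = [1 0 0 0; 0 1 0 0; 0 0 -1 0; 0 0 0 1]
T2·T1 = [1 0 0 3; 0 1 0 1; 0 0 -1 6; 0 0 0 1]
T3·…·T1 = [1 0 0 9; 0 1 0 -4; 0 0 -1 0; 0 0 0 1]
T4·…·T1 = [1 0 0 12; 0 1 0 1; 0 0 -1 -5; 0 0 0 1]
T5·…·T1 = [1 0 0 16; 0 1 0 -4; 0 0 -1 -5; 0 0 0 1]
T6·…·T1 = [-3 0 0 -48; 0 3 0 -12; 0 0 2 10; 0 0 0 1]
det M = -18; M⁻¹ = [-1/3 0 0 -16; 0 1/3 0 4; 0 0 1/2 -5; 0 0 0 1]
M⁻¹ · (-195/4, -12, 18)ᵀ = (1/4, 0, 4)ᵀ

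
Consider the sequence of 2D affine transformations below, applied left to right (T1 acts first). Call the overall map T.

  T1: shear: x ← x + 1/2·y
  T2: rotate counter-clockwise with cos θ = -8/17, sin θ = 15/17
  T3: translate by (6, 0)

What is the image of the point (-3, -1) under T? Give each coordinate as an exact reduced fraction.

T1 shear: x ← x + 1/2·y: (-3, -1) → (-7/2, -1)
T2 rotate counter-clockwise with cos θ = -8/17, sin θ = 15/17: (-7/2, -1) → (43/17, -89/34)
T3 translate by (6, 0): (43/17, -89/34) → (145/17, -89/34)

T(p) = (145/17, -89/34)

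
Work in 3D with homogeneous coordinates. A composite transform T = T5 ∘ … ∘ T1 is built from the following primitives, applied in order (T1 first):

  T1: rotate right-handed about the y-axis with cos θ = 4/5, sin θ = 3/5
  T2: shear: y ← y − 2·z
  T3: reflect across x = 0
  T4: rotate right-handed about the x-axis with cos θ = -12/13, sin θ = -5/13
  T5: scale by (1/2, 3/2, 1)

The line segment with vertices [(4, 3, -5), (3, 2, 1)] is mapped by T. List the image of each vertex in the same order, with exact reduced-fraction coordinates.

image vertices: (-1/10, -1662/65, -11/65), (-3/2, -159/26, -8/13)

T1 rotate right-handed about the y-axis with cos θ = 4/5, sin θ = 3/5: (4, 3, -5) → (1/5, 3, -32/5); (3, 2, 1) → (3, 2, -1)
T2 shear: y ← y − 2·z: (1/5, 3, -32/5) → (1/5, 79/5, -32/5); (3, 2, -1) → (3, 4, -1)
T3 reflect across x = 0: (1/5, 79/5, -32/5) → (-1/5, 79/5, -32/5); (3, 4, -1) → (-3, 4, -1)
T4 rotate right-handed about the x-axis with cos θ = -12/13, sin θ = -5/13: (-1/5, 79/5, -32/5) → (-1/5, -1108/65, -11/65); (-3, 4, -1) → (-3, -53/13, -8/13)
T5 scale by (1/2, 3/2, 1): (-1/5, -1108/65, -11/65) → (-1/10, -1662/65, -11/65); (-3, -53/13, -8/13) → (-3/2, -159/26, -8/13)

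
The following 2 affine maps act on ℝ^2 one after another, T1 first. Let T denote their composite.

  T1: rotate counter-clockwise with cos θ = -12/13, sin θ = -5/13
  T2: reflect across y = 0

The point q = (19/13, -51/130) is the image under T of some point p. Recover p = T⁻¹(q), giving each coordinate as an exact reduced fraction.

p = (-3/2, 1/5)

T1 = [-12/13 5/13 0; -5/13 -12/13 0; 0 0 1]
T2·T1 = [-12/13 5/13 0; 5/13 12/13 0; 0 0 1]
det M = -1; M⁻¹ = [-12/13 5/13 0; 5/13 12/13 0; 0 0 1]
M⁻¹ · (19/13, -51/130)ᵀ = (-3/2, 1/5)ᵀ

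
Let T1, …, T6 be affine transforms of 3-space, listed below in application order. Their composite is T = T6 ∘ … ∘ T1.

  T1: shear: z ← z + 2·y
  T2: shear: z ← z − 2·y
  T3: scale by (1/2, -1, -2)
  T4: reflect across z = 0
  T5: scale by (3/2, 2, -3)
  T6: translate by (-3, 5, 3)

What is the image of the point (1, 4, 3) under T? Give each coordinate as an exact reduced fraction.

T(p) = (-9/4, -3, -15)

T1 shear: z ← z + 2·y: (1, 4, 3) → (1, 4, 11)
T2 shear: z ← z − 2·y: (1, 4, 11) → (1, 4, 3)
T3 scale by (1/2, -1, -2): (1, 4, 3) → (1/2, -4, -6)
T4 reflect across z = 0: (1/2, -4, -6) → (1/2, -4, 6)
T5 scale by (3/2, 2, -3): (1/2, -4, 6) → (3/4, -8, -18)
T6 translate by (-3, 5, 3): (3/4, -8, -18) → (-9/4, -3, -15)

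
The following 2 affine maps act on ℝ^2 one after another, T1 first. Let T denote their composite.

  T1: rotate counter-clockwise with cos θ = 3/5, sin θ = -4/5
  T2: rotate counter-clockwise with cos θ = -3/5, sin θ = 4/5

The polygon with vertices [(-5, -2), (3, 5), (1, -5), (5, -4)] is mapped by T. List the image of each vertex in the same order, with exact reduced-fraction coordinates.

image vertices: (13/25, -134/25), (-99/25, 107/25), (127/25, -11/25), (131/25, 92/25)

T1 rotate counter-clockwise with cos θ = 3/5, sin θ = -4/5: (-5, -2) → (-23/5, 14/5); (3, 5) → (29/5, 3/5); (1, -5) → (-17/5, -19/5); (5, -4) → (-1/5, -32/5)
T2 rotate counter-clockwise with cos θ = -3/5, sin θ = 4/5: (-23/5, 14/5) → (13/25, -134/25); (29/5, 3/5) → (-99/25, 107/25); (-17/5, -19/5) → (127/25, -11/25); (-1/5, -32/5) → (131/25, 92/25)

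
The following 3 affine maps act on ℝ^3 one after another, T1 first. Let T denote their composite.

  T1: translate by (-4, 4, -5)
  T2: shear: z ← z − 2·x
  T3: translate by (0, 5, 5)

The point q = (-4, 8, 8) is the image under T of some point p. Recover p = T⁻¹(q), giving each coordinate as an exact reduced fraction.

p = (0, -1, 0)

T1 = [1 0 0 -4; 0 1 0 4; 0 0 1 -5; 0 0 0 1]
T2·T1 = [1 0 0 -4; 0 1 0 4; -2 0 1 3; 0 0 0 1]
T3·…·T1 = [1 0 0 -4; 0 1 0 9; -2 0 1 8; 0 0 0 1]
det M = 1; M⁻¹ = [1 0 0 4; 0 1 0 -9; 2 0 1 0; 0 0 0 1]
M⁻¹ · (-4, 8, 8)ᵀ = (0, -1, 0)ᵀ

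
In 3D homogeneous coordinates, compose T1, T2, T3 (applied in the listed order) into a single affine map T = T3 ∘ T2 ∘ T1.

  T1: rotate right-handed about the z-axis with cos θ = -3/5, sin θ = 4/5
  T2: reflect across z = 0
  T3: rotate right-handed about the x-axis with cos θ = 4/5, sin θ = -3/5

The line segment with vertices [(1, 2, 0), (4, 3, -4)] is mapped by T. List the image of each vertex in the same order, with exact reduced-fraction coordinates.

image vertices: (-11/5, -8/25, 6/25), (-24/5, 88/25, 59/25)

T1 rotate right-handed about the z-axis with cos θ = -3/5, sin θ = 4/5: (1, 2, 0) → (-11/5, -2/5, 0); (4, 3, -4) → (-24/5, 7/5, -4)
T2 reflect across z = 0: (-11/5, -2/5, 0) → (-11/5, -2/5, 0); (-24/5, 7/5, -4) → (-24/5, 7/5, 4)
T3 rotate right-handed about the x-axis with cos θ = 4/5, sin θ = -3/5: (-11/5, -2/5, 0) → (-11/5, -8/25, 6/25); (-24/5, 7/5, 4) → (-24/5, 88/25, 59/25)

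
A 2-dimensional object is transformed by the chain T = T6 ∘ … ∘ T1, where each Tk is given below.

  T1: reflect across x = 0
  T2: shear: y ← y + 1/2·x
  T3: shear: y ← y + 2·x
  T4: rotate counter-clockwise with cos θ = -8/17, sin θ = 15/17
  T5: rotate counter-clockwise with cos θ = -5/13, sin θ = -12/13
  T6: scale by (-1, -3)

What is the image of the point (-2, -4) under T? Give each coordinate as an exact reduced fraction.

T1 reflect across x = 0: (-2, -4) → (2, -4)
T2 shear: y ← y + 1/2·x: (2, -4) → (2, -3)
T3 shear: y ← y + 2·x: (2, -3) → (2, 1)
T4 rotate counter-clockwise with cos θ = -8/17, sin θ = 15/17: (2, 1) → (-31/17, 22/17)
T5 rotate counter-clockwise with cos θ = -5/13, sin θ = -12/13: (-31/17, 22/17) → (419/221, 262/221)
T6 scale by (-1, -3): (419/221, 262/221) → (-419/221, -786/221)

T(p) = (-419/221, -786/221)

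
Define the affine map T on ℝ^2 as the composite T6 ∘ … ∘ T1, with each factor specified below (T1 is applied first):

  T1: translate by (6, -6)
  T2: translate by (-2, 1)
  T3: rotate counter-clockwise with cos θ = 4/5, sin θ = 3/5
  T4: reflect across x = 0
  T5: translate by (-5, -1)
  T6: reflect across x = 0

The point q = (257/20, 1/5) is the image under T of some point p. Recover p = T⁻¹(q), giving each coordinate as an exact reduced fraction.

T1 = [1 0 6; 0 1 -6; 0 0 1]
T2·T1 = [1 0 4; 0 1 -5; 0 0 1]
T3·…·T1 = [4/5 -3/5 31/5; 3/5 4/5 -8/5; 0 0 1]
T4·…·T1 = [-4/5 3/5 -31/5; 3/5 4/5 -8/5; 0 0 1]
T5·…·T1 = [-4/5 3/5 -56/5; 3/5 4/5 -13/5; 0 0 1]
T6·…·T1 = [4/5 -3/5 56/5; 3/5 4/5 -13/5; 0 0 1]
det M = 1; M⁻¹ = [4/5 3/5 -37/5; -3/5 4/5 44/5; 0 0 1]
M⁻¹ · (257/20, 1/5)ᵀ = (3, 5/4)ᵀ

p = (3, 5/4)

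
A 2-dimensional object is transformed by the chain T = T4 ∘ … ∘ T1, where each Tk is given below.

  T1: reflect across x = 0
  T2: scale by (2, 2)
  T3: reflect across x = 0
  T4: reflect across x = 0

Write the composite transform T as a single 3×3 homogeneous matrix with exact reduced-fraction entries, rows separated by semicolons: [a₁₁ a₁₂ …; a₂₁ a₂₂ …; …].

T = [-2 0 0; 0 2 0; 0 0 1]

T1 = [-1 0 0; 0 1 0; 0 0 1]
T2·T1 = [-2 0 0; 0 2 0; 0 0 1]
T3·…·T1 = [2 0 0; 0 2 0; 0 0 1]
T4·…·T1 = [-2 0 0; 0 2 0; 0 0 1]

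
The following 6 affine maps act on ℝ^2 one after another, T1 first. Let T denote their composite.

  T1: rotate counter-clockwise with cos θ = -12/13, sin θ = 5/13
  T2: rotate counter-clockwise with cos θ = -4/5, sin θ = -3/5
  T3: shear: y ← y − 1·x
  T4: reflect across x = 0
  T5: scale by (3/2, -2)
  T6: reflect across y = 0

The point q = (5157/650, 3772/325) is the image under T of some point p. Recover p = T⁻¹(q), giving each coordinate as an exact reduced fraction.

T1 = [-12/13 -5/13 0; 5/13 -12/13 0; 0 0 1]
T2·T1 = [63/65 -16/65 0; 16/65 63/65 0; 0 0 1]
T3·…·T1 = [63/65 -16/65 0; -47/65 79/65 0; 0 0 1]
T4·…·T1 = [-63/65 16/65 0; -47/65 79/65 0; 0 0 1]
T5·…·T1 = [-189/130 24/65 0; 94/65 -158/65 0; 0 0 1]
T6·…·T1 = [-189/130 24/65 0; -94/65 158/65 0; 0 0 1]
det M = -3; M⁻¹ = [-158/195 8/65 0; -94/195 63/130 0; 0 0 1]
M⁻¹ · (5157/650, 3772/325)ᵀ = (-5, 9/5)ᵀ

p = (-5, 9/5)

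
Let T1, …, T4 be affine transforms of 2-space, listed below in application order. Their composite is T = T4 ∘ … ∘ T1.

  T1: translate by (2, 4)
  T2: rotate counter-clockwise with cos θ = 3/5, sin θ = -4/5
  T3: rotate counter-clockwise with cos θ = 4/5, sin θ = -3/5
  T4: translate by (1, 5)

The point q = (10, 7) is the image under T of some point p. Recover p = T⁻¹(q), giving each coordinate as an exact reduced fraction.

p = (-4, 5)

T1 = [1 0 2; 0 1 4; 0 0 1]
T2·T1 = [3/5 4/5 22/5; -4/5 3/5 4/5; 0 0 1]
T3·…·T1 = [0 1 4; -1 0 -2; 0 0 1]
T4·…·T1 = [0 1 5; -1 0 3; 0 0 1]
det M = 1; M⁻¹ = [0 -1 3; 1 0 -5; 0 0 1]
M⁻¹ · (10, 7)ᵀ = (-4, 5)ᵀ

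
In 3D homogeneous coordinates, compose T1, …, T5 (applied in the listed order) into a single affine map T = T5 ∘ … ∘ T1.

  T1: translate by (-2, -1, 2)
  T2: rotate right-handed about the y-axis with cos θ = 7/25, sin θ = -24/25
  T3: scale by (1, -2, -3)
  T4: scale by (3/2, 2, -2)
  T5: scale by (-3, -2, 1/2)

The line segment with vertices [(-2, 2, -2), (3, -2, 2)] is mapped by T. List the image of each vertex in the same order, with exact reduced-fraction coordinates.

T1 translate by (-2, -1, 2): (-2, 2, -2) → (-4, 1, 0); (3, -2, 2) → (1, -3, 4)
T2 rotate right-handed about the y-axis with cos θ = 7/25, sin θ = -24/25: (-4, 1, 0) → (-28/25, 1, -96/25); (1, -3, 4) → (-89/25, -3, 52/25)
T3 scale by (1, -2, -3): (-28/25, 1, -96/25) → (-28/25, -2, 288/25); (-89/25, -3, 52/25) → (-89/25, 6, -156/25)
T4 scale by (3/2, 2, -2): (-28/25, -2, 288/25) → (-42/25, -4, -576/25); (-89/25, 6, -156/25) → (-267/50, 12, 312/25)
T5 scale by (-3, -2, 1/2): (-42/25, -4, -576/25) → (126/25, 8, -288/25); (-267/50, 12, 312/25) → (801/50, -24, 156/25)

image vertices: (126/25, 8, -288/25), (801/50, -24, 156/25)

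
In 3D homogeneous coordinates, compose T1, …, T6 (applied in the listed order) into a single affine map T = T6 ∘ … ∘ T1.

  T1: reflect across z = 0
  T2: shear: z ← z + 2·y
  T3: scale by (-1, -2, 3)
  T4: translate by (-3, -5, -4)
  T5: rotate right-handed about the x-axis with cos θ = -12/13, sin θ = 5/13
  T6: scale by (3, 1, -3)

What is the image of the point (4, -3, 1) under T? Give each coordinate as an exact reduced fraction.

T1 reflect across z = 0: (4, -3, 1) → (4, -3, -1)
T2 shear: z ← z + 2·y: (4, -3, -1) → (4, -3, -7)
T3 scale by (-1, -2, 3): (4, -3, -7) → (-4, 6, -21)
T4 translate by (-3, -5, -4): (-4, 6, -21) → (-7, 1, -25)
T5 rotate right-handed about the x-axis with cos θ = -12/13, sin θ = 5/13: (-7, 1, -25) → (-7, 113/13, 305/13)
T6 scale by (3, 1, -3): (-7, 113/13, 305/13) → (-21, 113/13, -915/13)

T(p) = (-21, 113/13, -915/13)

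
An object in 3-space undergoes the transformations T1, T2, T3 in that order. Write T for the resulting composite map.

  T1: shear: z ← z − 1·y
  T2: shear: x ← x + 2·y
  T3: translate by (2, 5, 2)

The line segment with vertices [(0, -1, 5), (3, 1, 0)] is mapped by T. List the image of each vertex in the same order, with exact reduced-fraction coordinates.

T1 shear: z ← z − 1·y: (0, -1, 5) → (0, -1, 6); (3, 1, 0) → (3, 1, -1)
T2 shear: x ← x + 2·y: (0, -1, 6) → (-2, -1, 6); (3, 1, -1) → (5, 1, -1)
T3 translate by (2, 5, 2): (-2, -1, 6) → (0, 4, 8); (5, 1, -1) → (7, 6, 1)

image vertices: (0, 4, 8), (7, 6, 1)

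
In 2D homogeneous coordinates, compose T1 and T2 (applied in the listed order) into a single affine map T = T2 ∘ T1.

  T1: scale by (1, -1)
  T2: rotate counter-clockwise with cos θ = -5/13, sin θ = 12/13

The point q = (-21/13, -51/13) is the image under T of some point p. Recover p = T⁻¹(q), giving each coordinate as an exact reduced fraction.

T1 = [1 0 0; 0 -1 0; 0 0 1]
T2·T1 = [-5/13 12/13 0; 12/13 5/13 0; 0 0 1]
det M = -1; M⁻¹ = [-5/13 12/13 0; 12/13 5/13 0; 0 0 1]
M⁻¹ · (-21/13, -51/13)ᵀ = (-3, -3)ᵀ

p = (-3, -3)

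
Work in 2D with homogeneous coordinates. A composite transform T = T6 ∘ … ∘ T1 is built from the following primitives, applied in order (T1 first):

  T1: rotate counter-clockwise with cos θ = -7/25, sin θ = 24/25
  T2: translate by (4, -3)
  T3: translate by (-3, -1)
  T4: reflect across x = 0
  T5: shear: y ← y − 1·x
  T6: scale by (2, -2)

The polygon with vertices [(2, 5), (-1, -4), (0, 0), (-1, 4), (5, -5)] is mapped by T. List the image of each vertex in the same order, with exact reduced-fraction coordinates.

T1 rotate counter-clockwise with cos θ = -7/25, sin θ = 24/25: (2, 5) → (-134/25, 13/25); (-1, -4) → (103/25, 4/25); (0, 0) → (0, 0); (-1, 4) → (-89/25, -52/25); (5, -5) → (17/5, 31/5)
T2 translate by (4, -3): (-134/25, 13/25) → (-34/25, -62/25); (103/25, 4/25) → (203/25, -71/25); (0, 0) → (4, -3); (-89/25, -52/25) → (11/25, -127/25); (17/5, 31/5) → (37/5, 16/5)
T3 translate by (-3, -1): (-34/25, -62/25) → (-109/25, -87/25); (203/25, -71/25) → (128/25, -96/25); (4, -3) → (1, -4); (11/25, -127/25) → (-64/25, -152/25); (37/5, 16/5) → (22/5, 11/5)
T4 reflect across x = 0: (-109/25, -87/25) → (109/25, -87/25); (128/25, -96/25) → (-128/25, -96/25); (1, -4) → (-1, -4); (-64/25, -152/25) → (64/25, -152/25); (22/5, 11/5) → (-22/5, 11/5)
T5 shear: y ← y − 1·x: (109/25, -87/25) → (109/25, -196/25); (-128/25, -96/25) → (-128/25, 32/25); (-1, -4) → (-1, -3); (64/25, -152/25) → (64/25, -216/25); (-22/5, 11/5) → (-22/5, 33/5)
T6 scale by (2, -2): (109/25, -196/25) → (218/25, 392/25); (-128/25, 32/25) → (-256/25, -64/25); (-1, -3) → (-2, 6); (64/25, -216/25) → (128/25, 432/25); (-22/5, 33/5) → (-44/5, -66/5)

image vertices: (218/25, 392/25), (-256/25, -64/25), (-2, 6), (128/25, 432/25), (-44/5, -66/5)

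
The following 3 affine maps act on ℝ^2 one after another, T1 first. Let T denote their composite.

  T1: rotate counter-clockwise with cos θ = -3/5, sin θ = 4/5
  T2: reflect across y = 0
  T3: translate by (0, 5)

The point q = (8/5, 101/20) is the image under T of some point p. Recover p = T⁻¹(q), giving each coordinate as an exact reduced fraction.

p = (-1, -5/4)

T1 = [-3/5 -4/5 0; 4/5 -3/5 0; 0 0 1]
T2·T1 = [-3/5 -4/5 0; -4/5 3/5 0; 0 0 1]
T3·…·T1 = [-3/5 -4/5 0; -4/5 3/5 5; 0 0 1]
det M = -1; M⁻¹ = [-3/5 -4/5 4; -4/5 3/5 -3; 0 0 1]
M⁻¹ · (8/5, 101/20)ᵀ = (-1, -5/4)ᵀ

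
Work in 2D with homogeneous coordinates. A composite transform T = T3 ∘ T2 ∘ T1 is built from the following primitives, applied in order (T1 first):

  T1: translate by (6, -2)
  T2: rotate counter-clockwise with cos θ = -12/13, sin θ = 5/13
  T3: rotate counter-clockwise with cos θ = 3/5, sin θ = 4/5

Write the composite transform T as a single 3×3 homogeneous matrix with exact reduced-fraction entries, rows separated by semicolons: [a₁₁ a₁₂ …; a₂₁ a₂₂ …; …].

T = [-56/65 33/65 -402/65; -33/65 -56/65 -86/65; 0 0 1]

T1 = [1 0 6; 0 1 -2; 0 0 1]
T2·T1 = [-12/13 -5/13 -62/13; 5/13 -12/13 54/13; 0 0 1]
T3·…·T1 = [-56/65 33/65 -402/65; -33/65 -56/65 -86/65; 0 0 1]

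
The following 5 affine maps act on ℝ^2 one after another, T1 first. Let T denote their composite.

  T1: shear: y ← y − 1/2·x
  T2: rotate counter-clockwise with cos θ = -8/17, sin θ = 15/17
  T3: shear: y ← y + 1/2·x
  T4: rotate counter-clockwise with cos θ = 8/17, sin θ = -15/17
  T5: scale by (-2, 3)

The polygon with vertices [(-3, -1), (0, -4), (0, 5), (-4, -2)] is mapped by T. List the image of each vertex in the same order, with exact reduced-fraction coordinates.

image vertices: (1917/578, -3441/578), (-2820/289, -1212/289), (3525/289, 1515/289), (808/289, -2496/289)

T1 shear: y ← y − 1/2·x: (-3, -1) → (-3, 1/2); (0, -4) → (0, -4); (0, 5) → (0, 5); (-4, -2) → (-4, 0)
T2 rotate counter-clockwise with cos θ = -8/17, sin θ = 15/17: (-3, 1/2) → (33/34, -49/17); (0, -4) → (60/17, 32/17); (0, 5) → (-75/17, -40/17); (-4, 0) → (32/17, -60/17)
T3 shear: y ← y + 1/2·x: (33/34, -49/17) → (33/34, -163/68); (60/17, 32/17) → (60/17, 62/17); (-75/17, -40/17) → (-75/17, -155/34); (32/17, -60/17) → (32/17, -44/17)
T4 rotate counter-clockwise with cos θ = 8/17, sin θ = -15/17: (33/34, -163/68) → (-1917/1156, -1147/578); (60/17, 62/17) → (1410/289, -404/289); (-75/17, -155/34) → (-3525/578, 505/289); (32/17, -44/17) → (-404/289, -832/289)
T5 scale by (-2, 3): (-1917/1156, -1147/578) → (1917/578, -3441/578); (1410/289, -404/289) → (-2820/289, -1212/289); (-3525/578, 505/289) → (3525/289, 1515/289); (-404/289, -832/289) → (808/289, -2496/289)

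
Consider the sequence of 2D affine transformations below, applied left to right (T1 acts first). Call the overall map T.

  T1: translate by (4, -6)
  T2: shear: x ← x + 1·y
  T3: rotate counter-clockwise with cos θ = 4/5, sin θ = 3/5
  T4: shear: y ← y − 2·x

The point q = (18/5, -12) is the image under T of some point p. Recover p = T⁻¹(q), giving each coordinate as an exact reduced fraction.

T1 = [1 0 4; 0 1 -6; 0 0 1]
T2·T1 = [1 1 -2; 0 1 -6; 0 0 1]
T3·…·T1 = [4/5 1/5 2; 3/5 7/5 -6; 0 0 1]
T4·…·T1 = [4/5 1/5 2; -1 1 -10; 0 0 1]
det M = 1; M⁻¹ = [1 -1/5 -4; 1 4/5 6; 0 0 1]
M⁻¹ · (18/5, -12)ᵀ = (2, 0)ᵀ

p = (2, 0)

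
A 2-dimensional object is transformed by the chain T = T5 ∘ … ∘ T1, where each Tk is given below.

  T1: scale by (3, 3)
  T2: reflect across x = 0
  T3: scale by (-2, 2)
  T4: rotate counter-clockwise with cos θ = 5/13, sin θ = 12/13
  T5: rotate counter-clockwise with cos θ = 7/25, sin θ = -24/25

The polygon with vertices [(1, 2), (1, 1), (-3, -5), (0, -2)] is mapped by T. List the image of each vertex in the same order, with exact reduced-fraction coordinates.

T1 scale by (3, 3): (1, 2) → (3, 6); (1, 1) → (3, 3); (-3, -5) → (-9, -15); (0, -2) → (0, -6)
T2 reflect across x = 0: (3, 6) → (-3, 6); (3, 3) → (-3, 3); (-9, -15) → (9, -15); (0, -6) → (0, -6)
T3 scale by (-2, 2): (-3, 6) → (6, 12); (-3, 3) → (6, 6); (9, -15) → (-18, -30); (0, -6) → (0, -12)
T4 rotate counter-clockwise with cos θ = 5/13, sin θ = 12/13: (6, 12) → (-114/13, 132/13); (6, 6) → (-42/13, 102/13); (-18, -30) → (270/13, -366/13); (0, -12) → (144/13, -60/13)
T5 rotate counter-clockwise with cos θ = 7/25, sin θ = -24/25: (-114/13, 132/13) → (474/65, 732/65); (-42/13, 102/13) → (2154/325, 1722/325); (270/13, -366/13) → (-6894/325, -9042/325); (144/13, -60/13) → (-432/325, -3876/325)

image vertices: (474/65, 732/65), (2154/325, 1722/325), (-6894/325, -9042/325), (-432/325, -3876/325)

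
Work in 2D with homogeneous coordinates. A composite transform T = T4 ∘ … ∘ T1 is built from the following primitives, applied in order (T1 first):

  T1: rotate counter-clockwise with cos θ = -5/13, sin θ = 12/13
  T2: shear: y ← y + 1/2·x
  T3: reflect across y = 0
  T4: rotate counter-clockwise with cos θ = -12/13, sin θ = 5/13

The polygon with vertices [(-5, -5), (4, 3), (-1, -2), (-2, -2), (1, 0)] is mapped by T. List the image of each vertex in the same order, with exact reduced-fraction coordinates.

T1 rotate counter-clockwise with cos θ = -5/13, sin θ = 12/13: (-5, -5) → (85/13, -35/13); (4, 3) → (-56/13, 33/13); (-1, -2) → (29/13, -2/13); (-2, -2) → (34/13, -14/13); (1, 0) → (-5/13, 12/13)
T2 shear: y ← y + 1/2·x: (85/13, -35/13) → (85/13, 15/26); (-56/13, 33/13) → (-56/13, 5/13); (29/13, -2/13) → (29/13, 25/26); (34/13, -14/13) → (34/13, 3/13); (-5/13, 12/13) → (-5/13, 19/26)
T3 reflect across y = 0: (85/13, 15/26) → (85/13, -15/26); (-56/13, 5/13) → (-56/13, -5/13); (29/13, 25/26) → (29/13, -25/26); (34/13, 3/13) → (34/13, -3/13); (-5/13, 19/26) → (-5/13, -19/26)
T4 rotate counter-clockwise with cos θ = -12/13, sin θ = 5/13: (85/13, -15/26) → (-1965/338, 515/169); (-56/13, -5/13) → (697/169, -220/169); (29/13, -25/26) → (-571/338, 295/169); (34/13, -3/13) → (-393/169, 206/169); (-5/13, -19/26) → (215/338, 89/169)

image vertices: (-1965/338, 515/169), (697/169, -220/169), (-571/338, 295/169), (-393/169, 206/169), (215/338, 89/169)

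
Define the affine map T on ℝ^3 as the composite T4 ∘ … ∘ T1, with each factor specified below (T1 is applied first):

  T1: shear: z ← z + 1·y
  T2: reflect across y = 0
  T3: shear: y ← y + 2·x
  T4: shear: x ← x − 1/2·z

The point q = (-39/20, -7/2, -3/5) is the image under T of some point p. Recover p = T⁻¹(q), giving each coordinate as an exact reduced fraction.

p = (-9/4, -1, 2/5)

T1 = [1 0 0 0; 0 1 0 0; 0 1 1 0; 0 0 0 1]
T2·T1 = [1 0 0 0; 0 -1 0 0; 0 1 1 0; 0 0 0 1]
T3·…·T1 = [1 0 0 0; 2 -1 0 0; 0 1 1 0; 0 0 0 1]
T4·…·T1 = [1 -1/2 -1/2 0; 2 -1 0 0; 0 1 1 0; 0 0 0 1]
det M = -1; M⁻¹ = [1 0 1/2 0; 2 -1 1 0; -2 1 0 0; 0 0 0 1]
M⁻¹ · (-39/20, -7/2, -3/5)ᵀ = (-9/4, -1, 2/5)ᵀ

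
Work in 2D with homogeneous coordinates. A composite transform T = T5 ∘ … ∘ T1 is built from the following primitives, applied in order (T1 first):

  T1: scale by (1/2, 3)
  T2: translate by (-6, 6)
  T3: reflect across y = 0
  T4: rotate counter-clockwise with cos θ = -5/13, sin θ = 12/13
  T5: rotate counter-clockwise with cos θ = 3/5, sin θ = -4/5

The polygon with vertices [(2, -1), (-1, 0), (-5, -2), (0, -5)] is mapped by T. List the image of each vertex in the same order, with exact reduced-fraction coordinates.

T1 scale by (1/2, 3): (2, -1) → (1, -3); (-1, 0) → (-1/2, 0); (-5, -2) → (-5/2, -6); (0, -5) → (0, -15)
T2 translate by (-6, 6): (1, -3) → (-5, 3); (-1/2, 0) → (-13/2, 6); (-5/2, -6) → (-17/2, 0); (0, -15) → (-6, -9)
T3 reflect across y = 0: (-5, 3) → (-5, -3); (-13/2, 6) → (-13/2, -6); (-17/2, 0) → (-17/2, 0); (-6, -9) → (-6, 9)
T4 rotate counter-clockwise with cos θ = -5/13, sin θ = 12/13: (-5, -3) → (61/13, -45/13); (-13/2, -6) → (209/26, -48/13); (-17/2, 0) → (85/26, -102/13); (-6, 9) → (-6, -9)
T5 rotate counter-clockwise with cos θ = 3/5, sin θ = -4/5: (61/13, -45/13) → (3/65, -379/65); (209/26, -48/13) → (243/130, -562/65); (85/26, -102/13) → (-561/130, -476/65); (-6, -9) → (-54/5, -3/5)

image vertices: (3/65, -379/65), (243/130, -562/65), (-561/130, -476/65), (-54/5, -3/5)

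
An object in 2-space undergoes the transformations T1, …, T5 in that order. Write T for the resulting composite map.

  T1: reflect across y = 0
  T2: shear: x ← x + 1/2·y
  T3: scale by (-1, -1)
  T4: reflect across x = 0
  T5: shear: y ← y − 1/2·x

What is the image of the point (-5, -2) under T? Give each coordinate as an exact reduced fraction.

T(p) = (-4, 0)

T1 reflect across y = 0: (-5, -2) → (-5, 2)
T2 shear: x ← x + 1/2·y: (-5, 2) → (-4, 2)
T3 scale by (-1, -1): (-4, 2) → (4, -2)
T4 reflect across x = 0: (4, -2) → (-4, -2)
T5 shear: y ← y − 1/2·x: (-4, -2) → (-4, 0)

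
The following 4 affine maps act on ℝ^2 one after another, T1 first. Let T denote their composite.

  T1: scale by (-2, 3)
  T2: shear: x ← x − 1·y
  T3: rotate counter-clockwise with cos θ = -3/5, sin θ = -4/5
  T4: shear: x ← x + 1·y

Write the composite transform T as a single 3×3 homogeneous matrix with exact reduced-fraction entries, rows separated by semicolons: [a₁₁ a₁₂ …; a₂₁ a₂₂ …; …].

T = [14/5 24/5 0; 8/5 3/5 0; 0 0 1]

T1 = [-2 0 0; 0 3 0; 0 0 1]
T2·T1 = [-2 -3 0; 0 3 0; 0 0 1]
T3·…·T1 = [6/5 21/5 0; 8/5 3/5 0; 0 0 1]
T4·…·T1 = [14/5 24/5 0; 8/5 3/5 0; 0 0 1]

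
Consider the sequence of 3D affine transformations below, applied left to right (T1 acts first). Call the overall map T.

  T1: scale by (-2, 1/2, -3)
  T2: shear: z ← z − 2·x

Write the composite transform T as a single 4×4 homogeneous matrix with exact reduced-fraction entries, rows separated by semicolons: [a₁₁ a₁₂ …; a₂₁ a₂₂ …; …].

T = [-2 0 0 0; 0 1/2 0 0; 4 0 -3 0; 0 0 0 1]

T1 = [-2 0 0 0; 0 1/2 0 0; 0 0 -3 0; 0 0 0 1]
T2·T1 = [-2 0 0 0; 0 1/2 0 0; 4 0 -3 0; 0 0 0 1]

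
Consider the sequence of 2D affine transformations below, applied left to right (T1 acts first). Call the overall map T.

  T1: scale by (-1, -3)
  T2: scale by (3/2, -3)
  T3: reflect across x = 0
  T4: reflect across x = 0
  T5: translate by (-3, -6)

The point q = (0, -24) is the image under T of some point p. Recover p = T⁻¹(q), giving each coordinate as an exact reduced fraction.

T1 = [-1 0 0; 0 -3 0; 0 0 1]
T2·T1 = [-3/2 0 0; 0 9 0; 0 0 1]
T3·…·T1 = [3/2 0 0; 0 9 0; 0 0 1]
T4·…·T1 = [-3/2 0 0; 0 9 0; 0 0 1]
T5·…·T1 = [-3/2 0 -3; 0 9 -6; 0 0 1]
det M = -27/2; M⁻¹ = [-2/3 0 -2; 0 1/9 2/3; 0 0 1]
M⁻¹ · (0, -24)ᵀ = (-2, -2)ᵀ

p = (-2, -2)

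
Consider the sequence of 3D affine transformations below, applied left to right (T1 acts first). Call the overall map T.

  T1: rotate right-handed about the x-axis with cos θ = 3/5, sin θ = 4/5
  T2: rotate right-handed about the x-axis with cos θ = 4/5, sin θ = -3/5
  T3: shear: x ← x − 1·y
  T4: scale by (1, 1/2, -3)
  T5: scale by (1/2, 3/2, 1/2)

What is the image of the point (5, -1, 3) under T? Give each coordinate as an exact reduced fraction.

T(p) = (17/5, -27/20, -39/10)

T1 rotate right-handed about the x-axis with cos θ = 3/5, sin θ = 4/5: (5, -1, 3) → (5, -3, 1)
T2 rotate right-handed about the x-axis with cos θ = 4/5, sin θ = -3/5: (5, -3, 1) → (5, -9/5, 13/5)
T3 shear: x ← x − 1·y: (5, -9/5, 13/5) → (34/5, -9/5, 13/5)
T4 scale by (1, 1/2, -3): (34/5, -9/5, 13/5) → (34/5, -9/10, -39/5)
T5 scale by (1/2, 3/2, 1/2): (34/5, -9/10, -39/5) → (17/5, -27/20, -39/10)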